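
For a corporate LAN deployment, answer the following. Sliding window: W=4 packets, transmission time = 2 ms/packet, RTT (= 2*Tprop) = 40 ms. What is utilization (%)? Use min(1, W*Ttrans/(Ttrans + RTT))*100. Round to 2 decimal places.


Given: W = 4, Ttrans = 2 ms, RTT = 40 ms (= 2 * Tprop, Tprop = 20 ms)
Cycle time = Ttrans + RTT = 2 + 40 = 42 ms (first packet sent until its ACK returns)
W * Ttrans = 4 * 2 = 8 ms of sending per cycle
W * Ttrans / (Ttrans + RTT) = 8 / 42 = 0.190476
U = min(1, 0.190476) = 0.190476
U% = 19.05%

19.05


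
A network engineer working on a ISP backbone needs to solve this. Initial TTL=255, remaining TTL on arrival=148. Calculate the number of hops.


Given: initial TTL = 255, received TTL = 148
Hops = initial TTL - received TTL
Hops = 255 - 148 = 107

107


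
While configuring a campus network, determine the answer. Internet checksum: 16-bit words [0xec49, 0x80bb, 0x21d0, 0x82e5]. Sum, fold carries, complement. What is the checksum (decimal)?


Given words: [0xec49, 0x80bb, 0x21d0, 0x82e5]
Step 1: Sum all words
Raw sum = 60489 + 32955 + 8656 + 33509 = 135609
Step 2: Fold carry: (4537 + 2) = 4539
One's complement = ~4539 & 0xFFFF = 60996

60996


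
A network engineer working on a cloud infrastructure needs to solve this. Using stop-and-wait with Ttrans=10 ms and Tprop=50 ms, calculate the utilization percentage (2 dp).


Given: Ttrans = 10 ms, Tprop = 50 ms
RTT = 2 * Tprop = 2 * 50 = 100 ms
U = Ttrans / (Ttrans + RTT)
U = 10 / (10 + 100)
U = 10 / 110 = 0.090909
U% = 9.09%

9.09


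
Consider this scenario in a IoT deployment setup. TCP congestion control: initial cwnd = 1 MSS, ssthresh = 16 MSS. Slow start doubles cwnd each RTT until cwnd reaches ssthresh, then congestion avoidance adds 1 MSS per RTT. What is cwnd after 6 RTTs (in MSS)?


RTT 0: cwnd = 1 MSS (initial)
RTT 1: cwnd = 2 MSS (slow start, doubled)
RTT 2: cwnd = 4 MSS (slow start, doubled)
RTT 3: cwnd = 8 MSS (slow start, doubled)
RTT 4: cwnd = 16 MSS (slow start, doubled)
RTT 5: cwnd = 17 MSS (congestion avoidance, +1)
RTT 6: cwnd = 18 MSS (congestion avoidance, +1)

18


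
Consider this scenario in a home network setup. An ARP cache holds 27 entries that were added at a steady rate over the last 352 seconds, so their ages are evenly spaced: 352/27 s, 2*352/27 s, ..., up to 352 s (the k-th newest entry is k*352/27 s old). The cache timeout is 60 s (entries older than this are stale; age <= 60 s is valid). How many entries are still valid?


Ages are k * 352/27 s for k = 1..27 (spacing = 13.0370 s).
Entry k is valid iff k * 352/27 <= 60 iff k <= 27 * 60 / 352 = 4.6023
n_valid = floor(4.6023) = 4
(n_stale = 27 - 4 = 23)

4


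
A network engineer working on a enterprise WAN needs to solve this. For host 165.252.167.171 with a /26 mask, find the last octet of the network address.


Given: IP = 165.252.167.171, prefix = /26
Subnet mask = 255.255.255.192
Last octet of IP: 171
Last octet of mask: 192
Network last octet = 171 AND 192 = 128

128


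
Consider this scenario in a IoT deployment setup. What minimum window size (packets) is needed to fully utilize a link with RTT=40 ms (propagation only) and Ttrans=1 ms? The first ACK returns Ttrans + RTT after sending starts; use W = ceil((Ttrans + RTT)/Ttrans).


Given: Ttrans = 1 ms, RTT = 40 ms (= 2 * Tprop, Tprop = 20 ms)
Time until first ACK returns = Ttrans + RTT = 1 + 40 = 41 ms
Need W * Ttrans >= Ttrans + RTT  ->  W >= (Ttrans + RTT) / Ttrans
(Ttrans + RTT) / Ttrans = 41 / 1 = 41
W_min = ceil(41) = 41

41


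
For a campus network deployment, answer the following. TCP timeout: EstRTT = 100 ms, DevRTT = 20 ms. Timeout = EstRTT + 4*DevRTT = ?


Given: EstRTT = 100 ms, DevRTT = 20 ms
Timeout = EstRTT + 4 * DevRTT
4 * DevRTT = 4 * 20 = 80
Timeout = 100 + 80 = 180 ms

180


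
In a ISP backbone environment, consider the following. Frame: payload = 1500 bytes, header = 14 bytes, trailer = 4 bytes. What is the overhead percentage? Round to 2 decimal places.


Given: payload = 1500 B, header = 14 B, trailer = 4 B
Overhead bytes = header + trailer = 14 + 4 = 18
Total frame = payload + overhead = 1500 + 18 = 1518
Overhead % = 18 / 1518 * 100 = 1.1858% -> 1.19% (2 dp)

1.19


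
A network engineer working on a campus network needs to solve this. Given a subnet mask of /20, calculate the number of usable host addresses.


Given: subnet mask /20
Host bits = 32 - 20 = 12
Total addresses = 2^12 = 4096
Usable hosts = 4096 - 2 (network + broadcast) = 4094

4094


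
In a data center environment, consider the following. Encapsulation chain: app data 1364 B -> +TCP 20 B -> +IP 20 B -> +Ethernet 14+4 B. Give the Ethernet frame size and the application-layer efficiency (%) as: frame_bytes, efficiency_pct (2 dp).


TCP segment = 1364 + 20 = 1384 B
IP packet = 1384 + 20 = 1404 B
Ethernet frame = 1404 + 14 + 4 = 1422 B
Efficiency = app / frame = 1364 / 1422 = 0.959212 = 95.9212% -> 95.92% (2 dp)

1422, 95.92


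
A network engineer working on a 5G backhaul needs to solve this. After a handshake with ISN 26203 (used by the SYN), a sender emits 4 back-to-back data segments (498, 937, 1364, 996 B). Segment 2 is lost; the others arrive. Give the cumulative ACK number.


SYN uses sequence number 26203; first data byte = ISN + 1 = 26204.
Segment 1: SEQ = 26204, len = 498 B, covers [26204, 26701]
Segment 2: SEQ = 26702, len = 937 B, covers [26702, 27638] [LOST]
Segment 3: SEQ = 27639, len = 1364 B, covers [27639, 29002]
Segment 4: SEQ = 29003, len = 996 B, covers [29003, 29998]
In-order data received: bytes [26204, 26701] (segments 1..1).
Segment 2 missing -> gap begins at byte 26702; later segments buffered out of order.
Cumulative ACK = next expected in-order byte = 26204 + 498 = 26702

26702


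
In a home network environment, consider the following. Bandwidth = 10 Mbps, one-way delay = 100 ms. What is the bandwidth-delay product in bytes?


Given: bandwidth = 10 Mbps, delay = 100 ms
BDP in bits = 10 * 10^6 * 100 / 1000
BDP in bits = 1000000
BDP in bytes = 1000000 / 8 = 125000

125000


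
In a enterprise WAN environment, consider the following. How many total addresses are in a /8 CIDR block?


Given: CIDR prefix /8
Host bits = 32 - 8 = 24
Total addresses = 2^24 = 16777216

16777216


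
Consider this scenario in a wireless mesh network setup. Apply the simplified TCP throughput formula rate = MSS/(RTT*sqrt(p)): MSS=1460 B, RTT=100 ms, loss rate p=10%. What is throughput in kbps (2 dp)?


Given: MSS = 1460 bytes, RTT = 100 ms, loss = 10%
RTT in seconds = 100 / 1000 = 0.1
Loss rate = 10% = 0.1
sqrt(loss) = sqrt(0.1) = 0.316227766017
Throughput (bytes/s) = 1460 / (0.1 * 0.316227766017) = 46169.2538
Throughput (kbps) = 46169.2538 * 8 / 1000 = 369.354031 -> 369.35 kbps (2 dp)

369.35


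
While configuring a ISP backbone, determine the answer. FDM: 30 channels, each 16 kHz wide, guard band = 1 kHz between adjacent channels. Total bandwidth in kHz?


Given: 30 channels, 16 kHz each, guard = 1 kHz
Channel bandwidth = 30 * 16 = 480 kHz
Guard bands = 29 gaps * 1 kHz = 29 kHz
Total = 480 + 29 = 509 kHz

509


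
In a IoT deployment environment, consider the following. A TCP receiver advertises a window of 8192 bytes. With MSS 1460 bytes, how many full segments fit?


Given: RWND = 8192 bytes, MSS = 1460 bytes
Full segments = floor(RWND / MSS)
Full segments = floor(8192 / 1460)
Full segments = floor(5.611) = 5

5


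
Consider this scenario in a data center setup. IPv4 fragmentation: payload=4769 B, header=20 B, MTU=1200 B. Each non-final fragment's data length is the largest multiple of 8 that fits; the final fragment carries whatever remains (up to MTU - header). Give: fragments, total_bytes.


Max data per non-final fragment = floor((MTU - header)/8)*8 = floor((1200 - 20)/8)*8 = floor(1180/8)*8 = 1176 B
Final fragment needs no 8-byte alignment: it can carry up to MTU - header = 1180 B
Non-final fragments needed = ceil((payload - 1180) / 1176) = ceil(3589/1176) = ceil(3.0519) = 4
Number of fragments = 4 + 1 = 5
Fragment sizes (data): 4 * 1176 B + 65 B (last, 65 <= 1180 OK)
Total bytes sent = payload + n_frags * header = 4769 + 5*20 = 4769 + 100 = 4869 B

5, 4869


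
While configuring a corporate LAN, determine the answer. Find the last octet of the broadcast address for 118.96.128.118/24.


Given: IP = 118.96.128.118, prefix = /24
Host bits = 32 - 24 = 8
Network last octet = 118 AND mask = 0
Host part size = 2^8 - 1 = 255
Broadcast last octet = 0 OR 255 = 255

255


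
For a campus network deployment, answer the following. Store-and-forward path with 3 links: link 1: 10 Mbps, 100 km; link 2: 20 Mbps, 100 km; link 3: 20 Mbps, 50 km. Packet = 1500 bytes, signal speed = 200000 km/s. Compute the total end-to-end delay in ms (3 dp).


Packet = 1500 bytes = 12000 bits. Store-and-forward: sum (t_trans + t_prop) per link.
Link 1: t_trans = 12000/(10*10^6) s = 1.2000 ms; t_prop = 100/200000 s = 0.5000 ms; subtotal = 1.7000 ms
Link 2: t_trans = 12000/(20*10^6) s = 0.6000 ms; t_prop = 100/200000 s = 0.5000 ms; subtotal = 1.1000 ms
Link 3: t_trans = 12000/(20*10^6) s = 0.6000 ms; t_prop = 50/200000 s = 0.2500 ms; subtotal = 0.8500 ms
End-to-end = 1.7000 + 1.1000 + 0.8500 = 3.6500 ms -> 3.650 ms (3 dp)

3.650


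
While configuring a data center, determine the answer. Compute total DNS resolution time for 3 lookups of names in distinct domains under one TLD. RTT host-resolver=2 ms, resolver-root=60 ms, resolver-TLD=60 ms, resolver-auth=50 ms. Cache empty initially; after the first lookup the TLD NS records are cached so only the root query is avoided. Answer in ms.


Lookup 1 (cold cache): local + root + TLD + auth = 2 + 60 + 60 + 50 = 172 ms
Lookups 2..3 (TLD NS cached -> skip root; new domain -> still ask TLD and auth): local + TLD + auth = 2 + 60 + 50 = 112 ms each
Remaining 2 lookups: 2 * 112 = 224 ms
Total = 172 + 224 = 396 ms

396


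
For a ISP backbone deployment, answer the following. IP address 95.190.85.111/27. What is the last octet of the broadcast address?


Given: IP = 95.190.85.111, prefix = /27
Host bits = 32 - 27 = 5
Network last octet = 111 AND mask = 96
Host part size = 2^5 - 1 = 31
Broadcast last octet = 96 OR 31 = 127

127


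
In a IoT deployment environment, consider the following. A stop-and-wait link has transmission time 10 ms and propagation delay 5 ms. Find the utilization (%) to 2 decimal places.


Given: Ttrans = 10 ms, Tprop = 5 ms
RTT = 2 * Tprop = 2 * 5 = 10 ms
U = Ttrans / (Ttrans + RTT)
U = 10 / (10 + 10)
U = 10 / 20 = 0.5
U% = 50.00%

50.00


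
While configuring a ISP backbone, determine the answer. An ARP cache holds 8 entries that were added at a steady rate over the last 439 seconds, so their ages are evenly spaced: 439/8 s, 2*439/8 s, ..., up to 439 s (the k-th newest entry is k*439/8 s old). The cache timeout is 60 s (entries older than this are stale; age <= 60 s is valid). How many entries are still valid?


Ages are k * 439/8 s for k = 1..8 (spacing = 54.8750 s).
Entry k is valid iff k * 439/8 <= 60 iff k <= 8 * 60 / 439 = 1.0934
n_valid = floor(1.0934) = 1
(n_stale = 8 - 1 = 7)

1


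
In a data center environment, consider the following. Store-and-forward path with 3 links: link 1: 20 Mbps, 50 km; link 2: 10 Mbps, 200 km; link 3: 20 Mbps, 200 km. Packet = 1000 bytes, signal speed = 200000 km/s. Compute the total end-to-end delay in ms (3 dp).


Packet = 1000 bytes = 8000 bits. Store-and-forward: sum (t_trans + t_prop) per link.
Link 1: t_trans = 8000/(20*10^6) s = 0.4000 ms; t_prop = 50/200000 s = 0.2500 ms; subtotal = 0.6500 ms
Link 2: t_trans = 8000/(10*10^6) s = 0.8000 ms; t_prop = 200/200000 s = 1.0000 ms; subtotal = 1.8000 ms
Link 3: t_trans = 8000/(20*10^6) s = 0.4000 ms; t_prop = 200/200000 s = 1.0000 ms; subtotal = 1.4000 ms
End-to-end = 0.6500 + 1.8000 + 1.4000 = 3.8500 ms -> 3.850 ms (3 dp)

3.850


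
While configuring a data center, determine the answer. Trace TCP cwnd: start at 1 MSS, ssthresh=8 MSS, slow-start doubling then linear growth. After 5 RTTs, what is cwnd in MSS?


RTT 0: cwnd = 1 MSS (initial)
RTT 1: cwnd = 2 MSS (slow start, doubled)
RTT 2: cwnd = 4 MSS (slow start, doubled)
RTT 3: cwnd = 8 MSS (slow start, doubled)
RTT 4: cwnd = 9 MSS (congestion avoidance, +1)
RTT 5: cwnd = 10 MSS (congestion avoidance, +1)

10


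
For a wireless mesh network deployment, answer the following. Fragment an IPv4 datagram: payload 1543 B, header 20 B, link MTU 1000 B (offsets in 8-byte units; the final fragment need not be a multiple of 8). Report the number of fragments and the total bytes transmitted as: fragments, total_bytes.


Max data per non-final fragment = floor((MTU - header)/8)*8 = floor((1000 - 20)/8)*8 = floor(980/8)*8 = 976 B
Final fragment needs no 8-byte alignment: it can carry up to MTU - header = 980 B
Non-final fragments needed = ceil((payload - 980) / 976) = ceil(563/976) = ceil(0.5768) = 1
Number of fragments = 1 + 1 = 2
Fragment sizes (data): 1 * 976 B + 567 B (last, 567 <= 980 OK)
Total bytes sent = payload + n_frags * header = 1543 + 2*20 = 1543 + 40 = 1583 B

2, 1583


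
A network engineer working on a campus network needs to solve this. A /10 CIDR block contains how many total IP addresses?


Given: CIDR prefix /10
Host bits = 32 - 10 = 22
Total addresses = 2^22 = 4194304

4194304


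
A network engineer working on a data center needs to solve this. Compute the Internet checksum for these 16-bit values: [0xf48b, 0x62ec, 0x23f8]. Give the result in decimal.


Given words: [0xf48b, 0x62ec, 0x23f8]
Step 1: Sum all words
Raw sum = 62603 + 25324 + 9208 = 97135
Step 2: Fold carry: (31599 + 1) = 31600
One's complement = ~31600 & 0xFFFF = 33935

33935


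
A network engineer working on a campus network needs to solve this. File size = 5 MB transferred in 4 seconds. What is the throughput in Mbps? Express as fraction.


Given: file = 5 MB, time = 4 s
File in Mb = 5 * 8 = 40 Mb
Throughput = 40 / 4 Mbps
Throughput = 10 Mbps

10


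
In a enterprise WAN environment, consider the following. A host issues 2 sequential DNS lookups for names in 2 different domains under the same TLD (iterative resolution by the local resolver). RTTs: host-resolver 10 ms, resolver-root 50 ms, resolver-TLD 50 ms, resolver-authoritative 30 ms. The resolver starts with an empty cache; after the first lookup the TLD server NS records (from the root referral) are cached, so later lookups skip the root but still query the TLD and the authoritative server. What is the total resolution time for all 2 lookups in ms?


Lookup 1 (cold cache): local + root + TLD + auth = 10 + 50 + 50 + 30 = 140 ms
Lookups 2..2 (TLD NS cached -> skip root; new domain -> still ask TLD and auth): local + TLD + auth = 10 + 50 + 30 = 90 ms each
Remaining 1 lookups: 1 * 90 = 90 ms
Total = 140 + 90 = 230 ms

230


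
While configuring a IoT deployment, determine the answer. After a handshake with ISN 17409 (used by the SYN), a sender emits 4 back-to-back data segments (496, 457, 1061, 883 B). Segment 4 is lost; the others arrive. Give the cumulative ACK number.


SYN uses sequence number 17409; first data byte = ISN + 1 = 17410.
Segment 1: SEQ = 17410, len = 496 B, covers [17410, 17905]
Segment 2: SEQ = 17906, len = 457 B, covers [17906, 18362]
Segment 3: SEQ = 18363, len = 1061 B, covers [18363, 19423]
Segment 4: SEQ = 19424, len = 883 B, covers [19424, 20306] [LOST]
In-order data received: bytes [17410, 19423] (segments 1..3).
Segment 4 missing -> gap begins at byte 19424.
Cumulative ACK = next expected in-order byte = 17410 + 496 + 457 + 1061 = 19424

19424


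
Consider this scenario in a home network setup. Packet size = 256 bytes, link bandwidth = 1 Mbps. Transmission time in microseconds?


Given: packet = 256 bytes, bandwidth = 1 Mbps
Packet in bits = 256 * 8 = 2048 bits
Bandwidth = 1 * 10^6 = 1000000 bps
Time = 2048 / 1000000 seconds
Time in us = 2048 * 10^6 / 1000000 = 2048

2048


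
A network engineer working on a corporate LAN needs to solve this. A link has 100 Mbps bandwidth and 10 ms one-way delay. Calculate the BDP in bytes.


Given: bandwidth = 100 Mbps, delay = 10 ms
BDP in bits = 100 * 10^6 * 10 / 1000
BDP in bits = 1000000
BDP in bytes = 1000000 / 8 = 125000

125000


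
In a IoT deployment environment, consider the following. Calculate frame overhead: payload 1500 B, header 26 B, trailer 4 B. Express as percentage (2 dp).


Given: payload = 1500 B, header = 26 B, trailer = 4 B
Overhead bytes = header + trailer = 26 + 4 = 30
Total frame = payload + overhead = 1500 + 30 = 1530
Overhead % = 30 / 1530 * 100 = 1.9608% -> 1.96% (2 dp)

1.96


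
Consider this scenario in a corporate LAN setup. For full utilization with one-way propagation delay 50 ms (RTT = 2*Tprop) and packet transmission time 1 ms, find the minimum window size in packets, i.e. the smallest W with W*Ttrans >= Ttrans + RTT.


Given: Ttrans = 1 ms, RTT = 100 ms (= 2 * Tprop, Tprop = 50 ms)
Time until first ACK returns = Ttrans + RTT = 1 + 100 = 101 ms
Need W * Ttrans >= Ttrans + RTT  ->  W >= (Ttrans + RTT) / Ttrans
(Ttrans + RTT) / Ttrans = 101 / 1 = 101
W_min = ceil(101) = 101

101


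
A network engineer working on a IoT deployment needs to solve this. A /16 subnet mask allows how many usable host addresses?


Given: subnet mask /16
Host bits = 32 - 16 = 16
Total addresses = 2^16 = 65536
Usable hosts = 65536 - 2 (network + broadcast) = 65534

65534


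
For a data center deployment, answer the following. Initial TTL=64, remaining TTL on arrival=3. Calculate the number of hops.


Given: initial TTL = 64, received TTL = 3
Hops = initial TTL - received TTL
Hops = 64 - 3 = 61

61


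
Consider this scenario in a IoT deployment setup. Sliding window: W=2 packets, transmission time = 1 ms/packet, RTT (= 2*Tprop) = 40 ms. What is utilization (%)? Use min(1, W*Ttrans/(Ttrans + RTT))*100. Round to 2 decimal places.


Given: W = 2, Ttrans = 1 ms, RTT = 40 ms (= 2 * Tprop, Tprop = 20 ms)
Cycle time = Ttrans + RTT = 1 + 40 = 41 ms (first packet sent until its ACK returns)
W * Ttrans = 2 * 1 = 2 ms of sending per cycle
W * Ttrans / (Ttrans + RTT) = 2 / 41 = 0.048780
U = min(1, 0.048780) = 0.048780
U% = 4.88%

4.88


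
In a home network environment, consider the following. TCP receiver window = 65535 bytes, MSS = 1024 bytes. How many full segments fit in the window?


Given: RWND = 65535 bytes, MSS = 1024 bytes
Full segments = floor(RWND / MSS)
Full segments = floor(65535 / 1024)
Full segments = floor(63.999) = 63

63


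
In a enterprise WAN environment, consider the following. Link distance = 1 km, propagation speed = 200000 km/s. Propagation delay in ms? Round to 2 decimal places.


Given: distance = 1 km, speed = 200000 km/s
Delay = distance / speed = 1 / 200000 seconds
Delay in ms = 1 * 1000 / 200000
Delay = 0.0050 ms
Rounded to 2 dp = 0.01 ms

0.01


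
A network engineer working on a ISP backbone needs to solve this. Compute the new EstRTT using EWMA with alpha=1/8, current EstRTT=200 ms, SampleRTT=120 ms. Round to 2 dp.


Given: EstRTT = 200 ms, SampleRTT = 120 ms, alpha = 1/8
New EstRTT = (1 - alpha) * EstRTT + alpha * SampleRTT
(7/8) * 200 = 175
(1/8) * 120 = 15
New EstRTT = 175 + 15 = 190 ms -> 190.00 ms (2 dp)

190.00


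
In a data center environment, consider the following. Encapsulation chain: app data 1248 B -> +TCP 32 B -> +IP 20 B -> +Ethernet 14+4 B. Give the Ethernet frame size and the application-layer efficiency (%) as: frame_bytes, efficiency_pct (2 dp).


TCP segment = 1248 + 32 = 1280 B
IP packet = 1280 + 20 = 1300 B
Ethernet frame = 1300 + 14 + 4 = 1318 B
Efficiency = app / frame = 1248 / 1318 = 0.946889 = 94.6889% -> 94.69% (2 dp)

1318, 94.69


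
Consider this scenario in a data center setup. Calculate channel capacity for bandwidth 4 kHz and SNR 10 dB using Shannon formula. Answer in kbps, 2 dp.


Given: B = 4 kHz, SNR = 10 dB
SNR linear = 10^(10/10) = 10
1 + SNR = 11
log2(11) = 3.4594316186
C = 4 * 1000 * 3.4594316186 = 13837.7265 bps
C = 13.837726 kbps -> 13.84 kbps (2 dp)

13.84


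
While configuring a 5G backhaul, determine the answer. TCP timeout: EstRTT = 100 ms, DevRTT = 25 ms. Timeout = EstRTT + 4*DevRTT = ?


Given: EstRTT = 100 ms, DevRTT = 25 ms
Timeout = EstRTT + 4 * DevRTT
4 * DevRTT = 4 * 25 = 100
Timeout = 100 + 100 = 200 ms

200


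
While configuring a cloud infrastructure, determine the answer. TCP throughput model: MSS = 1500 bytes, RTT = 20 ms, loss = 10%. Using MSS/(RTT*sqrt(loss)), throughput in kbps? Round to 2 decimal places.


Given: MSS = 1500 bytes, RTT = 20 ms, loss = 10%
RTT in seconds = 20 / 1000 = 0.02
Loss rate = 10% = 0.1
sqrt(loss) = sqrt(0.1) = 0.316227766017
Throughput (bytes/s) = 1500 / (0.02 * 0.316227766017) = 237170.8245
Throughput (kbps) = 237170.8245 * 8 / 1000 = 1897.366596 -> 1897.37 kbps (2 dp)

1897.37


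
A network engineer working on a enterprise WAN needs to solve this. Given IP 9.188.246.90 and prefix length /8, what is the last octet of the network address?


Given: IP = 9.188.246.90, prefix = /8
Subnet mask = 255.0.0.0
Last octet of IP: 90
Last octet of mask: 0
Network last octet = 90 AND 0 = 0

0


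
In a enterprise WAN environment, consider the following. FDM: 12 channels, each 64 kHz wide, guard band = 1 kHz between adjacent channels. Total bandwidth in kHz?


Given: 12 channels, 64 kHz each, guard = 1 kHz
Channel bandwidth = 12 * 64 = 768 kHz
Guard bands = 11 gaps * 1 kHz = 11 kHz
Total = 768 + 11 = 779 kHz

779


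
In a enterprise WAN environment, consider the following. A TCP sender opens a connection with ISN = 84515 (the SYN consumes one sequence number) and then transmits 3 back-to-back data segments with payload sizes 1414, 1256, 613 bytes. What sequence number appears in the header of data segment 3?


The SYN occupies sequence number ISN = 84515, so the first data byte is ISN + 1 = 84516.
SEQ of data segment i = (ISN + 1) + sum of payload sizes of segments 1..i-1.
Segment 1: SEQ = 84516, payload = 1414 bytes
Segment 2: SEQ = 85930, payload = 1256 bytes
Segment 3: SEQ = 87186, payload = 613 bytes
SEQ of segment 3 = 84516 + 1414 + 1256 = 87186

87186


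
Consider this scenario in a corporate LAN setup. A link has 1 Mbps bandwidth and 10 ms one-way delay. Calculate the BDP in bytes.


Given: bandwidth = 1 Mbps, delay = 10 ms
BDP in bits = 1 * 10^6 * 10 / 1000
BDP in bits = 10000
BDP in bytes = 10000 / 8 = 1250

1250


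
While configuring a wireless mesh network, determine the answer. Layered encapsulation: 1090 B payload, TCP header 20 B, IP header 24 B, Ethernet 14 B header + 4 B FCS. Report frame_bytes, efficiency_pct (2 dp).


TCP segment = 1090 + 20 = 1110 B
IP packet = 1110 + 24 = 1134 B
Ethernet frame = 1134 + 14 + 4 = 1152 B
Efficiency = app / frame = 1090 / 1152 = 0.946181 = 94.6181% -> 94.62% (2 dp)

1152, 94.62


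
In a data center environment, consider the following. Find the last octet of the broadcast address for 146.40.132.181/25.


Given: IP = 146.40.132.181, prefix = /25
Host bits = 32 - 25 = 7
Network last octet = 181 AND mask = 128
Host part size = 2^7 - 1 = 127
Broadcast last octet = 128 OR 127 = 255

255


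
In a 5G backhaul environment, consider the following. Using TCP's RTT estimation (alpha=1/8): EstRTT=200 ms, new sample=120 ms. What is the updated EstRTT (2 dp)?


Given: EstRTT = 200 ms, SampleRTT = 120 ms, alpha = 1/8
New EstRTT = (1 - alpha) * EstRTT + alpha * SampleRTT
(7/8) * 200 = 175
(1/8) * 120 = 15
New EstRTT = 175 + 15 = 190 ms -> 190.00 ms (2 dp)

190.00


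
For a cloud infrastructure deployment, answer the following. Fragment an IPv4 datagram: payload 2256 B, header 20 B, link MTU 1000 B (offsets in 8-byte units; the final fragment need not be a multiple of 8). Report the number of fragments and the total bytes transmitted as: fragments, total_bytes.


Max data per non-final fragment = floor((MTU - header)/8)*8 = floor((1000 - 20)/8)*8 = floor(980/8)*8 = 976 B
Final fragment needs no 8-byte alignment: it can carry up to MTU - header = 980 B
Non-final fragments needed = ceil((payload - 980) / 976) = ceil(1276/976) = ceil(1.3074) = 2
Number of fragments = 2 + 1 = 3
Fragment sizes (data): 2 * 976 B + 304 B (last, 304 <= 980 OK)
Total bytes sent = payload + n_frags * header = 2256 + 3*20 = 2256 + 60 = 2316 B

3, 2316


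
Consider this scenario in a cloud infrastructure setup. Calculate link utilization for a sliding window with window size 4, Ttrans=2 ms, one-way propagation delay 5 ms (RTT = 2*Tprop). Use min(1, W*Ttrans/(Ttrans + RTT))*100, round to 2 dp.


Given: W = 4, Ttrans = 2 ms, RTT = 10 ms (= 2 * Tprop, Tprop = 5 ms)
Cycle time = Ttrans + RTT = 2 + 10 = 12 ms (first packet sent until its ACK returns)
W * Ttrans = 4 * 2 = 8 ms of sending per cycle
W * Ttrans / (Ttrans + RTT) = 8 / 12 = 0.666667
U = min(1, 0.666667) = 0.666667
U% = 66.67%

66.67


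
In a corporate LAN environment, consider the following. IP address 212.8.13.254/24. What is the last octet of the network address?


Given: IP = 212.8.13.254, prefix = /24
Subnet mask = 255.255.255.0
Last octet of IP: 254
Last octet of mask: 0
Network last octet = 254 AND 0 = 0

0


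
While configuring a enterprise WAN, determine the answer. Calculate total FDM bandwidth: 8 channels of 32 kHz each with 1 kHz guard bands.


Given: 8 channels, 32 kHz each, guard = 1 kHz
Channel bandwidth = 8 * 32 = 256 kHz
Guard bands = 7 gaps * 1 kHz = 7 kHz
Total = 256 + 7 = 263 kHz

263


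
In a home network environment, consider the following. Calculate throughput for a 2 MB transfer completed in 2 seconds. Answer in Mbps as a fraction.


Given: file = 2 MB, time = 2 s
File in Mb = 2 * 8 = 16 Mb
Throughput = 16 / 2 Mbps
Throughput = 8 Mbps

8


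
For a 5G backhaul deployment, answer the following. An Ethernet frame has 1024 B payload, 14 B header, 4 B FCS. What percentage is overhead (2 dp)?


Given: payload = 1024 B, header = 14 B, trailer = 4 B
Overhead bytes = header + trailer = 14 + 4 = 18
Total frame = payload + overhead = 1024 + 18 = 1042
Overhead % = 18 / 1042 * 100 = 1.7274% -> 1.73% (2 dp)

1.73


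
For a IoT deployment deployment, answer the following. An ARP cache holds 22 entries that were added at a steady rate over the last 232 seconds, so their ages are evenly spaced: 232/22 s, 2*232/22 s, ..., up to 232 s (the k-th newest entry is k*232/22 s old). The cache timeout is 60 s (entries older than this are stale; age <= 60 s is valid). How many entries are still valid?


Ages are k * 232/22 s for k = 1..22 (spacing = 10.5455 s).
Entry k is valid iff k * 232/22 <= 60 iff k <= 22 * 60 / 232 = 5.6897
n_valid = floor(5.6897) = 5
(n_stale = 22 - 5 = 17)

5


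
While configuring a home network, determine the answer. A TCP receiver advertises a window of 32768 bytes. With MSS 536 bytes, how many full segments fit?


Given: RWND = 32768 bytes, MSS = 536 bytes
Full segments = floor(RWND / MSS)
Full segments = floor(32768 / 536)
Full segments = floor(61.1343) = 61

61


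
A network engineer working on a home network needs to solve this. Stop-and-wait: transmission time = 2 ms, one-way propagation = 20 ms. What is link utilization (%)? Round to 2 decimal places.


Given: Ttrans = 2 ms, Tprop = 20 ms
RTT = 2 * Tprop = 2 * 20 = 40 ms
U = Ttrans / (Ttrans + RTT)
U = 2 / (2 + 40)
U = 2 / 42 = 0.047619
U% = 4.76%

4.76


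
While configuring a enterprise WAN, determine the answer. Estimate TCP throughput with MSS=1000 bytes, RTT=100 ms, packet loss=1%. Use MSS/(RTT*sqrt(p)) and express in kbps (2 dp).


Given: MSS = 1000 bytes, RTT = 100 ms, loss = 1%
RTT in seconds = 100 / 1000 = 0.1
Loss rate = 1% = 0.01
sqrt(loss) = sqrt(0.01) = 0.1
Throughput (bytes/s) = 1000 / (0.1 * 0.1) = 100000.0000
Throughput (kbps) = 100000.0000 * 8 / 1000 = 800.000000 -> 800.00 kbps (2 dp)

800.00


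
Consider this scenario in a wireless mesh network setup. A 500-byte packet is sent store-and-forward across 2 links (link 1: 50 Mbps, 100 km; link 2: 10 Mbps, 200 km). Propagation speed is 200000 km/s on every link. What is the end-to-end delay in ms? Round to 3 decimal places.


Packet = 500 bytes = 4000 bits. Store-and-forward: sum (t_trans + t_prop) per link.
Link 1: t_trans = 4000/(50*10^6) s = 0.0800 ms; t_prop = 100/200000 s = 0.5000 ms; subtotal = 0.5800 ms
Link 2: t_trans = 4000/(10*10^6) s = 0.4000 ms; t_prop = 200/200000 s = 1.0000 ms; subtotal = 1.4000 ms
End-to-end = 0.5800 + 1.4000 = 1.9800 ms -> 1.980 ms (3 dp)

1.980


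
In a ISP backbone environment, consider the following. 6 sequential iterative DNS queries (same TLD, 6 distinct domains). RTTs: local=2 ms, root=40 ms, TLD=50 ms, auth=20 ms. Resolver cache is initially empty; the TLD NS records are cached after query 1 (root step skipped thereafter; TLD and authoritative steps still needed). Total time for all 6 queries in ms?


Lookup 1 (cold cache): local + root + TLD + auth = 2 + 40 + 50 + 20 = 112 ms
Lookups 2..6 (TLD NS cached -> skip root; new domain -> still ask TLD and auth): local + TLD + auth = 2 + 50 + 20 = 72 ms each
Remaining 5 lookups: 5 * 72 = 360 ms
Total = 112 + 360 = 472 ms

472


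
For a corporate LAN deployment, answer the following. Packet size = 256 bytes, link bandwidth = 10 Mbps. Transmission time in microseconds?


Given: packet = 256 bytes, bandwidth = 10 Mbps
Packet in bits = 256 * 8 = 2048 bits
Bandwidth = 10 * 10^6 = 10000000 bps
Time = 2048 / 10000000 seconds
Time in us = 2048 * 10^6 / 10000000 = 204.8

204.8


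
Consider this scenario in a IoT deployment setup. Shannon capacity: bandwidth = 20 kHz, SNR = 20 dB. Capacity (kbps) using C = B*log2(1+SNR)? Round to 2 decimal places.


Given: B = 20 kHz, SNR = 20 dB
SNR linear = 10^(20/10) = 100
1 + SNR = 101
log2(101) = 6.6582114828
C = 20 * 1000 * 6.6582114828 = 133164.2297 bps
C = 133.164230 kbps -> 133.16 kbps (2 dp)

133.16


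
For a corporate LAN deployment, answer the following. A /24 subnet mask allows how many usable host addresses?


Given: subnet mask /24
Host bits = 32 - 24 = 8
Total addresses = 2^8 = 256
Usable hosts = 256 - 2 (network + broadcast) = 254

254


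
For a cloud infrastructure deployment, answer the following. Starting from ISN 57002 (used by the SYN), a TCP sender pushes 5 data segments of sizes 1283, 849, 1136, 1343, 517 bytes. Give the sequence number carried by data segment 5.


The SYN occupies sequence number ISN = 57002, so the first data byte is ISN + 1 = 57003.
SEQ of data segment i = (ISN + 1) + sum of payload sizes of segments 1..i-1.
Segment 1: SEQ = 57003, payload = 1283 bytes
Segment 2: SEQ = 58286, payload = 849 bytes
Segment 3: SEQ = 59135, payload = 1136 bytes
Segment 4: SEQ = 60271, payload = 1343 bytes
Segment 5: SEQ = 61614, payload = 517 bytes
SEQ of segment 5 = 57003 + 1283 + 849 + 1136 + 1343 = 61614

61614


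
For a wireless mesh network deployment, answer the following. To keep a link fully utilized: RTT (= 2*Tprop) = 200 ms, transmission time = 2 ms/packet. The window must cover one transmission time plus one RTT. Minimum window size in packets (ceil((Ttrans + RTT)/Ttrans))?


Given: Ttrans = 2 ms, RTT = 200 ms (= 2 * Tprop, Tprop = 100 ms)
Time until first ACK returns = Ttrans + RTT = 2 + 200 = 202 ms
Need W * Ttrans >= Ttrans + RTT  ->  W >= (Ttrans + RTT) / Ttrans
(Ttrans + RTT) / Ttrans = 202 / 2 = 101
W_min = ceil(101) = 101

101


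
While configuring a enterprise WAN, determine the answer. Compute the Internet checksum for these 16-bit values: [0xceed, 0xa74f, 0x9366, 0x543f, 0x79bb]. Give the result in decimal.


Given words: [0xceed, 0xa74f, 0x9366, 0x543f, 0x79bb]
Step 1: Sum all words
Raw sum = 52973 + 42831 + 37734 + 21567 + 31163 = 186268
Step 2: Fold carry: (55196 + 2) = 55198
One's complement = ~55198 & 0xFFFF = 10337

10337


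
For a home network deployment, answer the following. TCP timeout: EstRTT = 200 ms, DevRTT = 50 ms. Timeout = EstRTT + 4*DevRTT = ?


Given: EstRTT = 200 ms, DevRTT = 50 ms
Timeout = EstRTT + 4 * DevRTT
4 * DevRTT = 4 * 50 = 200
Timeout = 200 + 200 = 400 ms

400


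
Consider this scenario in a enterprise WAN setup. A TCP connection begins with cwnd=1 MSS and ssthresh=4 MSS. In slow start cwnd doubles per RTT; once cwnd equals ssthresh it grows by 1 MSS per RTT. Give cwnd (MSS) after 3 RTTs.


RTT 0: cwnd = 1 MSS (initial)
RTT 1: cwnd = 2 MSS (slow start, doubled)
RTT 2: cwnd = 4 MSS (slow start, doubled)
RTT 3: cwnd = 5 MSS (congestion avoidance, +1)

5


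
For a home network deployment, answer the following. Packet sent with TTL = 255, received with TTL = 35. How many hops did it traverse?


Given: initial TTL = 255, received TTL = 35
Hops = initial TTL - received TTL
Hops = 255 - 35 = 220

220


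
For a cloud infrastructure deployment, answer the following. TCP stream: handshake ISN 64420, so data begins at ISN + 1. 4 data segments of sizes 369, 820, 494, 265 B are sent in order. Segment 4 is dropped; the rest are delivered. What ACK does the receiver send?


SYN uses sequence number 64420; first data byte = ISN + 1 = 64421.
Segment 1: SEQ = 64421, len = 369 B, covers [64421, 64789]
Segment 2: SEQ = 64790, len = 820 B, covers [64790, 65609]
Segment 3: SEQ = 65610, len = 494 B, covers [65610, 66103]
Segment 4: SEQ = 66104, len = 265 B, covers [66104, 66368] [LOST]
In-order data received: bytes [64421, 66103] (segments 1..3).
Segment 4 missing -> gap begins at byte 66104.
Cumulative ACK = next expected in-order byte = 64421 + 369 + 820 + 494 = 66104

66104


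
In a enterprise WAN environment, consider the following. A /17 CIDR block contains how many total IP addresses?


Given: CIDR prefix /17
Host bits = 32 - 17 = 15
Total addresses = 2^15 = 32768

32768


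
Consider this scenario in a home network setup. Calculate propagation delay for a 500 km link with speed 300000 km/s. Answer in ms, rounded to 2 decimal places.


Given: distance = 500 km, speed = 300000 km/s
Delay = distance / speed = 500 / 300000 seconds
Delay in ms = 500 * 1000 / 300000
Delay = 1.6667 ms
Rounded to 2 dp = 1.67 ms

1.67


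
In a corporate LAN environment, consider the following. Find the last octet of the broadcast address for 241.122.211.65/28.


Given: IP = 241.122.211.65, prefix = /28
Host bits = 32 - 28 = 4
Network last octet = 65 AND mask = 64
Host part size = 2^4 - 1 = 15
Broadcast last octet = 64 OR 15 = 79

79


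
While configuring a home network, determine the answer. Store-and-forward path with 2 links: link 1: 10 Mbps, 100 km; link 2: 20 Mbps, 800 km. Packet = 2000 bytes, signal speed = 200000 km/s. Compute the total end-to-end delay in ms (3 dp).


Packet = 2000 bytes = 16000 bits. Store-and-forward: sum (t_trans + t_prop) per link.
Link 1: t_trans = 16000/(10*10^6) s = 1.6000 ms; t_prop = 100/200000 s = 0.5000 ms; subtotal = 2.1000 ms
Link 2: t_trans = 16000/(20*10^6) s = 0.8000 ms; t_prop = 800/200000 s = 4.0000 ms; subtotal = 4.8000 ms
End-to-end = 2.1000 + 4.8000 = 6.9000 ms -> 6.900 ms (3 dp)

6.900


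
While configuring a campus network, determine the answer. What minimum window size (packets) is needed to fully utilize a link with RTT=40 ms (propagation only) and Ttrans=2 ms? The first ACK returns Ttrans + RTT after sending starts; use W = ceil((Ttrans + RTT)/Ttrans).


Given: Ttrans = 2 ms, RTT = 40 ms (= 2 * Tprop, Tprop = 20 ms)
Time until first ACK returns = Ttrans + RTT = 2 + 40 = 42 ms
Need W * Ttrans >= Ttrans + RTT  ->  W >= (Ttrans + RTT) / Ttrans
(Ttrans + RTT) / Ttrans = 42 / 2 = 21
W_min = ceil(21) = 21

21


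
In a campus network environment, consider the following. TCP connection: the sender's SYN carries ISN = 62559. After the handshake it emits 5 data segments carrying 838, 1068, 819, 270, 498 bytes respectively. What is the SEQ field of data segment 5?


The SYN occupies sequence number ISN = 62559, so the first data byte is ISN + 1 = 62560.
SEQ of data segment i = (ISN + 1) + sum of payload sizes of segments 1..i-1.
Segment 1: SEQ = 62560, payload = 838 bytes
Segment 2: SEQ = 63398, payload = 1068 bytes
Segment 3: SEQ = 64466, payload = 819 bytes
Segment 4: SEQ = 65285, payload = 270 bytes
Segment 5: SEQ = 65555, payload = 498 bytes
SEQ of segment 5 = 62560 + 838 + 1068 + 819 + 270 = 65555

65555


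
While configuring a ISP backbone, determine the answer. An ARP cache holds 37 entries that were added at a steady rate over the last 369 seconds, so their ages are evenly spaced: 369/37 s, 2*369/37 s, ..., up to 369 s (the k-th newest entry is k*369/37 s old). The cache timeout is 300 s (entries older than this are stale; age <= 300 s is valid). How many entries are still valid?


Ages are k * 369/37 s for k = 1..37 (spacing = 9.9730 s).
Entry k is valid iff k * 369/37 <= 300 iff k <= 37 * 300 / 369 = 30.0813
n_valid = floor(30.0813) = 30
(n_stale = 37 - 30 = 7)

30


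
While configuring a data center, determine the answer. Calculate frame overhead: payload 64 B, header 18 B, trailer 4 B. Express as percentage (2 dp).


Given: payload = 64 B, header = 18 B, trailer = 4 B
Overhead bytes = header + trailer = 18 + 4 = 22
Total frame = payload + overhead = 64 + 22 = 86
Overhead % = 22 / 86 * 100 = 25.5814% -> 25.58% (2 dp)

25.58


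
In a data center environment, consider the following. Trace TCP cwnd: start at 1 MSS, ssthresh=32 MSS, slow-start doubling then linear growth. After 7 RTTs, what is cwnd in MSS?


RTT 0: cwnd = 1 MSS (initial)
RTT 1: cwnd = 2 MSS (slow start, doubled)
RTT 2: cwnd = 4 MSS (slow start, doubled)
RTT 3: cwnd = 8 MSS (slow start, doubled)
RTT 4: cwnd = 16 MSS (slow start, doubled)
RTT 5: cwnd = 32 MSS (slow start, doubled)
RTT 6: cwnd = 33 MSS (congestion avoidance, +1)
RTT 7: cwnd = 34 MSS (congestion avoidance, +1)

34


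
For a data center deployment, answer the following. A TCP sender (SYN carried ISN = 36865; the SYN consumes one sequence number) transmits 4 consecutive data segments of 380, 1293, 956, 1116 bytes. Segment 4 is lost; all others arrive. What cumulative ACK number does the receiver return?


SYN uses sequence number 36865; first data byte = ISN + 1 = 36866.
Segment 1: SEQ = 36866, len = 380 B, covers [36866, 37245]
Segment 2: SEQ = 37246, len = 1293 B, covers [37246, 38538]
Segment 3: SEQ = 38539, len = 956 B, covers [38539, 39494]
Segment 4: SEQ = 39495, len = 1116 B, covers [39495, 40610] [LOST]
In-order data received: bytes [36866, 39494] (segments 1..3).
Segment 4 missing -> gap begins at byte 39495.
Cumulative ACK = next expected in-order byte = 36866 + 380 + 1293 + 956 = 39495

39495


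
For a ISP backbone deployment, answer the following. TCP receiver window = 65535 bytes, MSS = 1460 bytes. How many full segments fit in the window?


Given: RWND = 65535 bytes, MSS = 1460 bytes
Full segments = floor(RWND / MSS)
Full segments = floor(65535 / 1460)
Full segments = floor(44.887) = 44

44


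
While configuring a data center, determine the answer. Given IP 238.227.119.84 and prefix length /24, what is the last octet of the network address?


Given: IP = 238.227.119.84, prefix = /24
Subnet mask = 255.255.255.0
Last octet of IP: 84
Last octet of mask: 0
Network last octet = 84 AND 0 = 0

0


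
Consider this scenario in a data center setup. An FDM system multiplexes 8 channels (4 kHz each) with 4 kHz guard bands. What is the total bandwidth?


Given: 8 channels, 4 kHz each, guard = 4 kHz
Channel bandwidth = 8 * 4 = 32 kHz
Guard bands = 7 gaps * 4 kHz = 28 kHz
Total = 32 + 28 = 60 kHz

60


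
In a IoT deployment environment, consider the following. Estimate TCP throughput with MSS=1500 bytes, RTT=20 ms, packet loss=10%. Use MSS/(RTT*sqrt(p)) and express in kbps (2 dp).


Given: MSS = 1500 bytes, RTT = 20 ms, loss = 10%
RTT in seconds = 20 / 1000 = 0.02
Loss rate = 10% = 0.1
sqrt(loss) = sqrt(0.1) = 0.316227766017
Throughput (bytes/s) = 1500 / (0.02 * 0.316227766017) = 237170.8245
Throughput (kbps) = 237170.8245 * 8 / 1000 = 1897.366596 -> 1897.37 kbps (2 dp)

1897.37


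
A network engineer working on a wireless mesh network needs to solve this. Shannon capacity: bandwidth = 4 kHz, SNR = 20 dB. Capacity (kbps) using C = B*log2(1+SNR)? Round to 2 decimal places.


Given: B = 4 kHz, SNR = 20 dB
SNR linear = 10^(20/10) = 100
1 + SNR = 101
log2(101) = 6.6582114828
C = 4 * 1000 * 6.6582114828 = 26632.8459 bps
C = 26.632846 kbps -> 26.63 kbps (2 dp)

26.63
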